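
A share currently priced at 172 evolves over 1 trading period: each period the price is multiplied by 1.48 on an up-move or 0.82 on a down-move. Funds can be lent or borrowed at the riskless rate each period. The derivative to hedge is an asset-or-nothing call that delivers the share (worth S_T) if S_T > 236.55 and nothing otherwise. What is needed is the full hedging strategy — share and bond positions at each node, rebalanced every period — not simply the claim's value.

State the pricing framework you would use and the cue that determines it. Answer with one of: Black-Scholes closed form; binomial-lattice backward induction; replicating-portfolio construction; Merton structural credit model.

Key observation: a price alone would not answer the question — the per-node share/bond construction on the spot-172, 1.48/0.82 tree is required, and only the replicating-portfolio method yields it.

framework: replicating-portfolio construction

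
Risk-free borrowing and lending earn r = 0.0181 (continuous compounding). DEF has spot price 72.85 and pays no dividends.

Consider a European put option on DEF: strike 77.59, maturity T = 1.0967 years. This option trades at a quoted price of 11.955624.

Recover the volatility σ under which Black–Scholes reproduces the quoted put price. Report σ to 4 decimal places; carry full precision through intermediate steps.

sigma = 0.3318

At σ = 0.3318 the Black–Scholes value reproduces the quote:
σ√T = 0.3318·√1.0967 = 0.347472
d₁ = (ln(S/K) + (r+σ²/2)T) / (σ√T) = (ln(72.85/77.59) + (0.0181+0.3318²/2)·1.0967) / 0.347472 = (-0.063036 + 0.080219) / 0.347472 = 0.049451
d₂ = d₁ − σ√T = 0.049451 − 0.347472 = -0.298022
e^{−rT} = 0.980345
N(−d₁) = 0.480280,  N(−d₂) = 0.617157
V = K·e^{−rT}·N(−d₂) − S·N(−d₁) = 46.944024 − 34.988400 = 11.955624 (equal to the quote); since ∂V/∂σ > 0 for all σ, the implied volatility is unique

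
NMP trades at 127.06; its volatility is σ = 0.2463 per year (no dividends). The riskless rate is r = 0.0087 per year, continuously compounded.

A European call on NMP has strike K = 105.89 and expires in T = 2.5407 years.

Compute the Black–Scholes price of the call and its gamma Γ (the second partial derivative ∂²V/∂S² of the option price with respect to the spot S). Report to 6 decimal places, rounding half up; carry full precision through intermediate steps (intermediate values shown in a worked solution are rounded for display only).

σ√T = 0.2463·√2.5407 = 0.392592
d₁ = (ln(S/K) + (r+σ²/2)T) / (σ√T) = (ln(127.06/105.89) + (0.0087+0.2463²/2)·2.5407) / 0.392592 = (0.182259 + 0.099168) / 0.392592 = 0.716844
d₂ = d₁ − σ√T = 0.716844 − 0.392592 = 0.324252
e^{−rT} = 0.978138
N(d₁) = 0.763265,  N(d₂) = 0.627126
Call price V = S·N(d₁) − K·e^{−rT}·N(d₂) = 96.980409 − 64.954655 = 32.025754
φ(d₁) = (1/√(2π))·e^{−d₁²/2} = 0.308550
Γ = φ(d₁) / (S·σ·√T) = 0.006186

price = 32.025754
Γ = 0.006186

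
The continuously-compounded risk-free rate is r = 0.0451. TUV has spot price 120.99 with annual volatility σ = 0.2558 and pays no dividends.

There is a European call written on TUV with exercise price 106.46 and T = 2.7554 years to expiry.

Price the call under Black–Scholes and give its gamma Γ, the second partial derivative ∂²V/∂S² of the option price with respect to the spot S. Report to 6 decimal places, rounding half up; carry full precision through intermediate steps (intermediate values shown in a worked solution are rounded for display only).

σ√T = 0.2558·√2.7554 = 0.424613
d₁ = (ln(S/K) + (r+σ²/2)T) / (σ√T) = (ln(120.99/106.46) + (0.0451+0.2558²/2)·2.7554) / 0.424613 = (0.127939 + 0.214416) / 0.424613 = 0.806276
d₂ = d₁ − σ√T = 0.806276 − 0.424613 = 0.381664
e^{−rT} = 0.883143
N(d₁) = 0.789958,  N(d₂) = 0.648645
Call price V = S·N(d₁) − K·e^{−rT}·N(d₂) = 95.577043 − 60.985151 = 34.591892
φ(d₁) = (1/√(2π))·e^{−d₁²/2} = 0.288235
Γ = φ(d₁) / (S·σ·√T) = 0.005611

price = 34.591892
Γ = 0.005611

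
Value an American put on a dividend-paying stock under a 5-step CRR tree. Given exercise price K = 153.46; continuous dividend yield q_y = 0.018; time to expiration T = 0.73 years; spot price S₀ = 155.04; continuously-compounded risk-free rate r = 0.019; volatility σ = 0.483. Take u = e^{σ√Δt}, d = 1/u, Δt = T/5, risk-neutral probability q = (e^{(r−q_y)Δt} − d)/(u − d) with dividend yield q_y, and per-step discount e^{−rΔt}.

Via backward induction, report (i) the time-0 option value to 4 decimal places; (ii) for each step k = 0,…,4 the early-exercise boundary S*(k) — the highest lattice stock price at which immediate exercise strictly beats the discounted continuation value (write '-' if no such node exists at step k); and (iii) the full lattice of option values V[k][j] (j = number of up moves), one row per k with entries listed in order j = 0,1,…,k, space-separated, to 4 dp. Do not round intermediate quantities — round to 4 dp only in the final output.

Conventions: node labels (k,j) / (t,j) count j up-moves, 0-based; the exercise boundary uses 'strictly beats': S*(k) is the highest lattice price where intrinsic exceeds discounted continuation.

Δt=0.14600, u=1.20268, d=0.83148, q=0.45439, disc=e^(-rΔt)=0.99723
k=5 terminal: V=max(K-S,0) → 91.8445 64.3367 24.5481 0.0000 0.0000 0.0000
k=4: j=0 S=74.1038 intr=79.3562 cont=79.1256 V=79.3562[EX]; j=1 S=107.1870 intr=46.2730 cont=46.1292 V=46.2730[EX]; j=2 S=155.0400 intr=0.0000 cont=13.3567 V=13.3567[hold]; j=3 S=224.2567 intr=0.0000 cont=0.0000 V=0.0000[hold]; j=4 S=324.3747 intr=0.0000 cont=0.0000 V=0.0000[hold]  S*(4)=107.1870
k=3: j=0 S=89.1233 intr=64.3367 cont=64.1455 V=64.3367[EX]; j=1 S=128.9119 intr=24.5481 cont=31.2296 V=31.2296[hold]; j=2 S=186.4638 intr=0.0000 cont=7.2674 V=7.2674[hold]; j=3 S=269.7095 intr=0.0000 cont=0.0000 V=0.0000[hold]  S*(3)=89.1233
k=2: j=0 S=107.1870 intr=46.2730 cont=49.1567 V=49.1567[hold]; j=1 S=155.0400 intr=0.0000 cont=20.2852 V=20.2852[hold]; j=2 S=224.2567 intr=0.0000 cont=3.9542 V=3.9542[hold]  S*(2)=-
k=1: j=0 S=128.9119 intr=24.5481 cont=35.9381 V=35.9381[hold]; j=1 S=186.4638 intr=0.0000 cont=12.8290 V=12.8290[hold]  S*(1)=-
k=0: j=0 S=155.0400 intr=0.0000 cont=25.3672 V=25.3672[hold]  S*(0)=-

price = 25.3672
boundary = - - - 89.1233 107.1870
tree:
25.3672
35.9381 12.8290
49.1567 20.2852 3.9542
64.3367 31.2296 7.2674 0.0000
79.3562 46.2730 13.3567 0.0000 0.0000
91.8445 64.3367 24.5481 0.0000 0.0000 0.0000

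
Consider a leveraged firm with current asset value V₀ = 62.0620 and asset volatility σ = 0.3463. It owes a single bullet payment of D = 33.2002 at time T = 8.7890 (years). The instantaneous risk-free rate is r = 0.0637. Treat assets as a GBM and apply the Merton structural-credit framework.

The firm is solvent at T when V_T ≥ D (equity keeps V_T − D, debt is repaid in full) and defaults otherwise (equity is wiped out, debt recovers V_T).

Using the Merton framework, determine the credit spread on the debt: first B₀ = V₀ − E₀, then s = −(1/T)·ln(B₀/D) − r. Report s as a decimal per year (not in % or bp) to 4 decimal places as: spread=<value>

Work the structural quantities from V₀ = 62.0620 against face 33.2002:
d₁ = [ln(V₀/D) + (r + σ²/2)T] / (σ√T)
   = [ln(62.0620/33.2002) + (0.0637 + 0.5·0.3463²)·8.7890] / (0.3463·√8.7890)
   = [0.625578 + 1.086864] / 1.026650 = 1.667991
d₂ = d₁ − σ√T = 1.667991 − 1.026650 = 0.641341
N(d₁) = 0.952341,  N(d₂) = 0.739349,  e^(−rT) = 0.571289
E₀ = V₀·N(d₁) − D·e^(−rT)·N(d₂)
   = 62.0620·0.952341 − 33.2002·0.571289·0.739349 = 45.081015
B₀ = V₀ − E₀ = 62.0620 − 45.081015 = 16.980985
spread = −(1/T)·ln(B₀/D) − r = −(1/8.7890)·ln(16.980985/33.2002) − 0.0637 = 0.01258419

spread=0.0126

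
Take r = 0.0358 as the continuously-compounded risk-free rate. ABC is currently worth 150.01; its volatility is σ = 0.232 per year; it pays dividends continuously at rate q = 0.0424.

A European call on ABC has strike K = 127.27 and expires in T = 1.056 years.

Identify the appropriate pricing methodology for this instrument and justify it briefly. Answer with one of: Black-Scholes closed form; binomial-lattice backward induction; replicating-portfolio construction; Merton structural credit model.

Key observation: with ABC following a GBM at constant σ and r, the European call struck at 127.27 prices in closed form — nothing here needs a stepwise model or a balance sheet.

framework: Black-Scholes closed form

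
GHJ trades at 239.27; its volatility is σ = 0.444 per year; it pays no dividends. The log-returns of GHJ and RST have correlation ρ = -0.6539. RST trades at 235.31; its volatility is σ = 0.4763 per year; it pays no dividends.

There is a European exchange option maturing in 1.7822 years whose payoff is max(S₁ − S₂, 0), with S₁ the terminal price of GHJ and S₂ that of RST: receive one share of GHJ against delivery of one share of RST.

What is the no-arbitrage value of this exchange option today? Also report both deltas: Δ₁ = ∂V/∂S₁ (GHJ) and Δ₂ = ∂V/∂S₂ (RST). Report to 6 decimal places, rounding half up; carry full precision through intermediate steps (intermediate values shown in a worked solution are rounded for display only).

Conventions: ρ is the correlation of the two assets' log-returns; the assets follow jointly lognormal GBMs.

σ_eff = √(σ₁² + σ₂² − 2ρσ₁σ₂) = √(0.444² + 0.4763² − 2·-0.6539·0.444·0.4763) = 0.836999
d₁ = (ln(S₁/S₂) + (q₂ − q₁ + σ_eff²/2)T) / (σ_eff√T) = (ln(239.27/235.31) + (0.0 − 0.0 + 0.350284)·1.7822) / 1.117386 = 0.573629
d₂ = d₁ − σ_eff√T = 0.573629 − 1.117386 = -0.543757
N(d₁) = 0.716890,  N(d₂) = 0.293304
V = S₁·e^{−q₁T}·N(d₁) − S₂·e^{−q₂T}·N(d₂) = 171.530372 − 69.017413 = 102.512959
Key observation: pricing in RST-units makes this a unit-strike call on the ratio S₁/S₂ — the risk-free rate cancels and cannot affect the value.
Δ₁ = e^{−q₁T}·N(d₁) = 0.716890;  Δ₂ = −e^{−q₂T}·N(d₂) = -0.293304

exchange price = 102.512959
Δ1 = 0.716890
Δ2 = -0.293304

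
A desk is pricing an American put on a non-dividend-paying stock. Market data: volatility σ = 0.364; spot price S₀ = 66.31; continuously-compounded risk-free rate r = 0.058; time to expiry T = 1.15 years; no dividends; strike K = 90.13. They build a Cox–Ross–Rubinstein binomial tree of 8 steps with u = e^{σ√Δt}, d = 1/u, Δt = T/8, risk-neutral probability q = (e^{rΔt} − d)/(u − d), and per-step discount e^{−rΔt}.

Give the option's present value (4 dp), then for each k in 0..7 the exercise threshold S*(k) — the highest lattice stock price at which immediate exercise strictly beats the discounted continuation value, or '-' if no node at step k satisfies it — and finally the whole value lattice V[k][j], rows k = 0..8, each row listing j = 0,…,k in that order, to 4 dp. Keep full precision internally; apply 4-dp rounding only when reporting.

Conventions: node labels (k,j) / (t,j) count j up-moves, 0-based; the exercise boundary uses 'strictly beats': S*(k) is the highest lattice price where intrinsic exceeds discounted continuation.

Δt=0.14375, u=1.14799, d=0.87109, q=0.49579, disc=e^(-rΔt)=0.99170
k=8 terminal: V=max(K-S,0) → 68.1469 61.1591 51.9502 39.8140 23.8200 2.7421 0.0000 0.0000 0.0000
k=7: j=0 S=25.2363 intr=64.8937 cont=64.1454 V=64.8937[EX]; j=1 S=33.2581 intr=56.8719 cont=56.1235 V=56.8719[EX]; j=2 S=43.8299 intr=46.3001 cont=45.5518 V=46.3001[EX]; j=3 S=57.7621 intr=32.3679 cont=31.6196 V=32.3679[EX]; j=4 S=76.1229 intr=14.0071 cont=13.2588 V=14.0071[EX]; j=5 S=100.3201 intr=0.0000 cont=1.3711 V=1.3711[hold]; j=6 S=132.2088 intr=0.0000 cont=0.0000 V=0.0000[hold]; j=7 S=174.2340 intr=0.0000 cont=0.0000 V=0.0000[hold]  S*(7)=76.1229
k=6: j=0 S=28.9709 intr=61.1591 cont=60.4108 V=61.1591[EX]; j=1 S=38.1798 intr=51.9502 cont=51.2018 V=51.9502[EX]; j=2 S=50.3160 intr=39.8140 cont=39.0656 V=39.8140[EX]; j=3 S=66.3100 intr=23.8200 cont=23.0717 V=23.8200[EX]; j=4 S=87.3879 intr=2.7421 cont=7.6780 V=7.6780[hold]; j=5 S=115.1659 intr=0.0000 cont=0.6856 V=0.6856[hold]; j=6 S=151.7737 intr=0.0000 cont=0.0000 V=0.0000[hold]  S*(6)=66.3100
k=5: j=0 S=33.2581 intr=56.8719 cont=56.1235 V=56.8719[EX]; j=1 S=43.8299 intr=46.3001 cont=45.5518 V=46.3001[EX]; j=2 S=57.7621 intr=32.3679 cont=31.6196 V=32.3679[EX]; j=3 S=76.1229 intr=14.0071 cont=15.6857 V=15.6857[hold]; j=4 S=100.3201 intr=0.0000 cont=4.1763 V=4.1763[hold]; j=5 S=132.2088 intr=0.0000 cont=0.3428 V=0.3428[hold]  S*(5)=57.7621
k=4: j=0 S=38.1798 intr=51.9502 cont=51.2018 V=51.9502[EX]; j=1 S=50.3160 intr=39.8140 cont=39.0656 V=39.8140[EX]; j=2 S=66.3100 intr=23.8200 cont=23.8970 V=23.8970[hold]; j=3 S=87.3879 intr=2.7421 cont=9.8966 V=9.8966[hold]; j=4 S=115.1659 intr=0.0000 cont=2.2568 V=2.2568[hold]  S*(4)=50.3160
k=3: j=0 S=43.8299 intr=46.3001 cont=45.5518 V=46.3001[EX]; j=1 S=57.7621 intr=32.3679 cont=31.6574 V=32.3679[EX]; j=2 S=76.1229 intr=14.0071 cont=16.8149 V=16.8149[hold]; j=3 S=100.3201 intr=0.0000 cont=6.0581 V=6.0581[hold]  S*(3)=57.7621
k=2: j=0 S=50.3160 intr=39.8140 cont=39.0656 V=39.8140[EX]; j=1 S=66.3100 intr=23.8200 cont=24.4522 V=24.4522[hold]; j=2 S=87.3879 intr=2.7421 cont=11.3865 V=11.3865[hold]  S*(2)=50.3160
k=1: j=0 S=57.7621 intr=32.3679 cont=31.9304 V=32.3679[EX]; j=1 S=76.1229 intr=14.0071 cont=17.8251 V=17.8251[hold]  S*(1)=57.7621
k=0: j=0 S=66.3100 intr=23.8200 cont=24.9489 V=24.9489[hold]  S*(0)=-

price = 24.9489
boundary = - 57.7621 50.3160 57.7621 50.3160 57.7621 66.3100 76.1229
tree:
24.9489
32.3679 17.8251
39.8140 24.4522 11.3865
46.3001 32.3679 16.8149 6.0581
51.9502 39.8140 23.8970 9.8966 2.2568
56.8719 46.3001 32.3679 15.6857 4.1763 0.3428
61.1591 51.9502 39.8140 23.8200 7.6780 0.6856 0.0000
64.8937 56.8719 46.3001 32.3679 14.0071 1.3711 0.0000 0.0000
68.1469 61.1591 51.9502 39.8140 23.8200 2.7421 0.0000 0.0000 0.0000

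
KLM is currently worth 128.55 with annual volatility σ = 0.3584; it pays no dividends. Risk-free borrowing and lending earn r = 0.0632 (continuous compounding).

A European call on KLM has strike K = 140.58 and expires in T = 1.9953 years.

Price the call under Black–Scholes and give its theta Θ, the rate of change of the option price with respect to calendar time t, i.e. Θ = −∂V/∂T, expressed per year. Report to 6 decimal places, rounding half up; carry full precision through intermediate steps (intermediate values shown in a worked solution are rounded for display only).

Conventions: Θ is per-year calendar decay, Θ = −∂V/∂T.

price = 27.603521
Θ = -9.524649

σ√T = 0.3584·√1.9953 = 0.506258
d₁ = (ln(S/K) + (r+σ²/2)T) / (σ√T) = (ln(128.55/140.58) + (0.0632+0.3584²/2)·1.9953) / 0.506258 = (-0.089459 + 0.254252) / 0.506258 = 0.325511
d₂ = d₁ − σ√T = 0.325511 − 0.506258 = -0.180747
e^{−rT} = 0.881524
N(d₁) = 0.627603,  N(d₂) = 0.428283
Call price V = S·N(d₁) − K·e^{−rT}·N(d₂) = 80.678366 − 53.074846 = 27.603521
φ(d₁) = (1/√(2π))·e^{−d₁²/2} = 0.378357
Θ = −S·φ(d₁)·σ/(2√T) − r·K·e^{−rT}·N(d₂) = −6.170319 − 3.354330 = -9.524649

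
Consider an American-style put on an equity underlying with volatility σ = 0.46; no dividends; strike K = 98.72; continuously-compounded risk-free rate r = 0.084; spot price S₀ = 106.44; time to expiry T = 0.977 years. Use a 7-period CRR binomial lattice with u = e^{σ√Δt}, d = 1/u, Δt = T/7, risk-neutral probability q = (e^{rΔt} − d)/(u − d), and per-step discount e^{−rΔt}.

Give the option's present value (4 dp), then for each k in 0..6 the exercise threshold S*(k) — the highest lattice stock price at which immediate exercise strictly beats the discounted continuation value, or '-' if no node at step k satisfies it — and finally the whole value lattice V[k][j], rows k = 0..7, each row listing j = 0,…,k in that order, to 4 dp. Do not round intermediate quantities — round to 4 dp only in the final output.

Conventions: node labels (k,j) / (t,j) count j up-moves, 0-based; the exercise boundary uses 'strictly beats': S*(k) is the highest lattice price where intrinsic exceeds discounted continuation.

params: Δt=0.13957 u=1.18750 d=0.84210 q=0.49129 e^(-rΔt)=0.98834
t_7 payoffs: 66.7559 53.6454 35.1575 9.0865 0.0000 0.0000 0.0000 0.0000
t_6: node(6,0) S=37.9575 payoff=60.7625 vs cont=59.6119 → 60.7625 [stop]  node(6,1) S=53.5262 payoff=45.1938 vs cont=44.0432 → 45.1938 [stop]  node(6,2) S=75.4806 payoff=23.2394 vs cont=22.0887 → 23.2394 [stop]  node(6,3) S=106.4400 payoff=0.0000 vs cont=4.5686 → 4.5686 [wait]  node(6,4) S=150.0977 payoff=0.0000 vs cont=0.0000 → 0.0000 [wait]  node(6,5) S=211.6622 payoff=0.0000 vs cont=0.0000 → 0.0000 [wait]  node(6,6) S=298.4782 payoff=0.0000 vs cont=0.0000 → 0.0000 [wait]  ⇒ S*(6)=75.4806
t_5: node(5,0) S=45.0746 payoff=53.6454 vs cont=52.4948 → 53.6454 [stop]  node(5,1) S=63.5625 payoff=35.1575 vs cont=34.0069 → 35.1575 [stop]  node(5,2) S=89.6335 payoff=9.0865 vs cont=13.9027 → 13.9027 [wait]  node(5,3) S=126.3978 payoff=0.0000 vs cont=2.2970 → 2.2970 [wait]  node(5,4) S=178.2415 payoff=0.0000 vs cont=0.0000 → 0.0000 [wait]  node(5,5) S=251.3495 payoff=0.0000 vs cont=0.0000 → 0.0000 [wait]  ⇒ S*(5)=63.5625
t_4: node(4,0) S=53.5262 payoff=45.1938 vs cont=44.0432 → 45.1938 [stop]  node(4,1) S=75.4806 payoff=23.2394 vs cont=24.4273 → 24.4273 [wait]  node(4,2) S=106.4400 payoff=0.0000 vs cont=8.1054 → 8.1054 [wait]  node(4,3) S=150.0977 payoff=0.0000 vs cont=1.1549 → 1.1549 [wait]  node(4,4) S=211.6622 payoff=0.0000 vs cont=0.0000 → 0.0000 [wait]  ⇒ S*(4)=53.5262
t_3: node(3,0) S=63.5625 payoff=35.1575 vs cont=34.5837 → 35.1575 [stop]  node(3,1) S=89.6335 payoff=9.0865 vs cont=16.2173 → 16.2173 [wait]  node(3,2) S=126.3978 payoff=0.0000 vs cont=4.6361 → 4.6361 [wait]  node(3,3) S=178.2415 payoff=0.0000 vs cont=0.5807 → 0.5807 [wait]  ⇒ S*(3)=63.5625
t_2: node(2,0) S=75.4806 payoff=23.2394 vs cont=25.5511 → 25.5511 [wait]  node(2,1) S=106.4400 payoff=0.0000 vs cont=10.4049 → 10.4049 [wait]  node(2,2) S=150.0977 payoff=0.0000 vs cont=2.6129 → 2.6129 [wait]  ⇒ S*(2)=-
t_1: node(1,0) S=89.6335 payoff=9.0865 vs cont=17.8989 → 17.8989 [wait]  node(1,1) S=126.3978 payoff=0.0000 vs cont=6.5002 → 6.5002 [wait]  ⇒ S*(1)=-
t_0: node(0,0) S=106.4400 payoff=0.0000 vs cont=12.1555 → 12.1555 [wait]  ⇒ S*(0)=-

price = 12.1555
boundary = - - - 63.5625 53.5262 63.5625 75.4806
tree:
12.1555
17.8989 6.5002
25.5511 10.4049 2.6129
35.1575 16.2173 4.6361 0.5807
45.1938 24.4273 8.1054 1.1549 0.0000
53.6454 35.1575 13.9027 2.2970 0.0000 0.0000
60.7625 45.1938 23.2394 4.5686 0.0000 0.0000 0.0000
66.7559 53.6454 35.1575 9.0865 0.0000 0.0000 0.0000 0.0000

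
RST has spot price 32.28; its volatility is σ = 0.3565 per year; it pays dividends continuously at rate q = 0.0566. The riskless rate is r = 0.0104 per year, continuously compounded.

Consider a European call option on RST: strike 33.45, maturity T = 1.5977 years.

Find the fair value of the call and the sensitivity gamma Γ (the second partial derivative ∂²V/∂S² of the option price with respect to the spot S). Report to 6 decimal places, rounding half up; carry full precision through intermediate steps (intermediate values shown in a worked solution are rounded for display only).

σ√T = 0.3565·√1.5977 = 0.450617
d₁ = (ln(S/K) + (r−q+σ²/2)T) / (σ√T) = (ln(32.28/33.45) + (0.0104−0.0566+0.3565²/2)·1.5977) / 0.450617 = (-0.035604 + 0.027714) / 0.450617 = -0.017509
d₂ = d₁ − σ√T = -0.017509 − 0.450617 = -0.468126
e^{−rT} = 0.983521
e^{−qT} = 0.913538
N(d₁) = 0.493015,  N(d₂) = 0.319847
Call price V = S·e^{−qT}·N(d₁) − K·e^{−rT}·N(d₂) = 14.538533 − 10.522586 = 4.015947
φ(d₁) = (1/√(2π))·e^{−d₁²/2} = 0.398881
Γ = e^{−qT}·φ(d₁) / (S·σ·√T) = 0.025051

price = 4.015947
Γ = 0.025051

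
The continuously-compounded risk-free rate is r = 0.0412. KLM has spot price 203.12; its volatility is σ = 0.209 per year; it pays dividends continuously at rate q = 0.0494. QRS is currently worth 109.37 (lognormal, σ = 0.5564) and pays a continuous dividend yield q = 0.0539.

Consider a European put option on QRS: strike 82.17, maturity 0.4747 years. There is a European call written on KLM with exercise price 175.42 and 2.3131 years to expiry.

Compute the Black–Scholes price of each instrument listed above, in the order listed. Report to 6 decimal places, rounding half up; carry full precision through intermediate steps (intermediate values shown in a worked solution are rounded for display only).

price(QRS put K=82.17) = 4.771637
price(KLM call K=175.42) = 34.059488

[QRS put K=82.17]
σ√T = 0.5564·√0.4747 = 0.383351
d₁ = (ln(S/K) + (r−q+σ²/2)T) / (σ√T) = (ln(109.37/82.17) + (0.0412−0.0539+0.5564²/2)·0.4747) / 0.383351 = (0.285946 + 0.067450) / 0.383351 = 0.921862
d₂ = d₁ − σ√T = 0.921862 − 0.383351 = 0.538511
e^{−rT} = 0.980632
e^{−qT} = 0.974738
N(−d₁) = 0.178300,  N(−d₂) = 0.295112
price = K·e^{−rT}·N(−d₂) − S·e^{−qT}·N(−d₁) = 23.779725 − 19.008088 = 4.771637
[KLM call K=175.42]
σ√T = 0.209·√2.3131 = 0.317866
d₁ = (ln(S/K) + (r−q+σ²/2)T) / (σ√T) = (ln(203.12/175.42) + (0.0412−0.0494+0.209²/2)·2.3131) / 0.317866 = (0.146614 + 0.031552) / 0.317866 = 0.560506
d₂ = d₁ − σ√T = 0.560506 − 0.317866 = 0.242641
e^{−rT} = 0.909100
e^{−qT} = 0.892020
N(d₁) = 0.712433,  N(d₂) = 0.595858
price = S·e^{−qT}·N(d₁) − K·e^{−rT}·N(d₂) = 129.083609 − 95.024121 = 34.059488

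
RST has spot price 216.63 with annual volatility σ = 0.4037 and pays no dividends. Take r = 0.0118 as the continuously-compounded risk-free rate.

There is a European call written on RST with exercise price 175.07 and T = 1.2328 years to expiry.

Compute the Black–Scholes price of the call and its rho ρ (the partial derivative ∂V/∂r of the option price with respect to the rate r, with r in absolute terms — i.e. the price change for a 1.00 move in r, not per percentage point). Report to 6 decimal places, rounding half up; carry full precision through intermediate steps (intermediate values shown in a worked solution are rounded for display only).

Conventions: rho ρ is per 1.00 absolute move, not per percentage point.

σ√T = 0.4037·√1.2328 = 0.448234
d₁ = (ln(S/K) + (r+σ²/2)T) / (σ√T) = (ln(216.63/175.07) + (0.0118+0.4037²/2)·1.2328) / 0.448234 = (0.213005 + 0.115004) / 0.448234 = 0.731780
d₂ = d₁ − σ√T = 0.731780 − 0.448234 = 0.283546
e^{−rT} = 0.985558
N(d₁) = 0.767849,  N(d₂) = 0.611621
Call price V = S·N(d₁) − K·e^{−rT}·N(d₂) = 166.339048 − 105.530083 = 60.808965
ρ = K·T·e^{−rT}·N(d₂) = 130.097486

price = 60.808965
ρ = 130.097486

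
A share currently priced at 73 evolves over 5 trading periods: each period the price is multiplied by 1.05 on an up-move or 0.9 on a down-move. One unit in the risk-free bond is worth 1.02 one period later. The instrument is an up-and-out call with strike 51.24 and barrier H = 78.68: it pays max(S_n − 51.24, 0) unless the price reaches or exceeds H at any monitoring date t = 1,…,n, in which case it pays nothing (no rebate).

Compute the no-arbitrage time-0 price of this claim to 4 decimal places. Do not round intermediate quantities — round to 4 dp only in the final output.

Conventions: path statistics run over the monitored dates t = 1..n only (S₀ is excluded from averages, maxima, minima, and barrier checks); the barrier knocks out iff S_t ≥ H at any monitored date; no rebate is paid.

With p* = (R−d)/(u−d) = 0.8000, sum probability × payoff across the paths and divide by R^5.
Enumerate all 2^5 = 32 price paths (U = up ×1.05, D = down ×0.9); each path with k up-moves has probability p*^k·(1−p*)^(5−k).
DDDDD: M=65.7000, payoff=0.0000, prob=0.000320
UDDDD: M=76.6500, payoff=0.0000, prob=0.001280
DUDDD: M=68.9850, payoff=0.0000, prob=0.001280
UUDDD: M=80.4825, payoff=0.0000, prob=0.005120
DDUDD: M=65.7000, payoff=0.0000, prob=0.001280
UDUDD: M=76.6500, payoff=7.4317, prob=0.005120
DUUDD: M=72.4343, payoff=7.4317, prob=0.005120
UUUDD: M=84.5066, payoff=0.0000, prob=0.020480
DDDUD: M=65.7000, payoff=0.0000, prob=0.001280
UDDUD: M=76.6500, payoff=7.4317, prob=0.005120
DUDUD: M=68.9850, payoff=7.4317, prob=0.005120
UUDUD: M=80.4825, payoff=0.0000, prob=0.020480
DDUUD: M=65.7000, payoff=7.4317, prob=0.005120
UDUUD: M=76.6500, payoff=17.2104, prob=0.020480
DUUUD: M=76.0560, payoff=17.2104, prob=0.020480
UUUUD: M=88.7320, payoff=0.0000, prob=0.081920
DDDDU: M=65.7000, payoff=0.0000, prob=0.001280
UDDDU: M=76.6500, payoff=7.4317, prob=0.005120
DUDDU: M=68.9850, payoff=7.4317, prob=0.005120
UUDDU: M=80.4825, payoff=0.0000, prob=0.020480
DDUDU: M=65.7000, payoff=7.4317, prob=0.005120
UDUDU: M=76.6500, payoff=17.2104, prob=0.020480
DUUDU: M=72.4343, payoff=17.2104, prob=0.020480
UUUDU: M=84.5066, payoff=0.0000, prob=0.081920
DDDUU: M=65.7000, payoff=7.4317, prob=0.005120
UDDUU: M=76.6500, payoff=17.2104, prob=0.020480
DUDUU: M=68.9850, payoff=17.2104, prob=0.020480
UUDUU: M=80.4825, payoff=0.0000, prob=0.081920
DDUUU: M=68.4504, payoff=17.2104, prob=0.020480
UDUUU: M=79.8588, payoff=0.0000, prob=0.081920
DUUUU: M=79.8588, payoff=0.0000, prob=0.081920
UUUUU: M=93.1686, payoff=0.0000, prob=0.327680
Price = Σ prob·payoff / R^5 = 2.809733 / 1.104081 = 2.5449

price = 2.5449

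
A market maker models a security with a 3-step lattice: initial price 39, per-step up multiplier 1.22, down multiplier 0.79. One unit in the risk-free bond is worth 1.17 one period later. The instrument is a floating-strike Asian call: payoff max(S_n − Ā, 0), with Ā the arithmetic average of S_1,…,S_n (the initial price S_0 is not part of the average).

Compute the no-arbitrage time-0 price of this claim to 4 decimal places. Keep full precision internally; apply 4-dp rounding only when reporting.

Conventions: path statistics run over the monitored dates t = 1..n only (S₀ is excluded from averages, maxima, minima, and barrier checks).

Risk-neutral up-probability p* = (R−d)/(u−d) = (1.17−0.79)/(1.22−0.79) = 0.8837; the claim prices as the p*-weighted sum of path payoffs discounted by R^3.
Enumerate all 2^3 = 8 price paths (U = up ×1.22, D = down ×0.79); each path with k up-moves has probability p*^k·(1−p*)^(3−k).
DDD: Ā=24.7928, payoff=0.0000, prob=0.001572
UDD: Ā=38.2876, payoff=0.0000, prob=0.011949
DUD: Ā=32.6976, payoff=0.0000, prob=0.011949
UUD: Ā=50.4951, payoff=0.0000, prob=0.090810
DDU: Ā=28.2815, payoff=1.4132, prob=0.011949
UDU: Ā=43.6753, payoff=2.1823, prob=0.090810
DUU: Ā=38.0853, payoff=7.7723, prob=0.090810
UUU: Ā=58.8152, payoff=12.0028, prob=0.690153
Price = Σ prob·payoff / R^3 = 9.204668 / 1.601613 = 5.7471

price = 5.7471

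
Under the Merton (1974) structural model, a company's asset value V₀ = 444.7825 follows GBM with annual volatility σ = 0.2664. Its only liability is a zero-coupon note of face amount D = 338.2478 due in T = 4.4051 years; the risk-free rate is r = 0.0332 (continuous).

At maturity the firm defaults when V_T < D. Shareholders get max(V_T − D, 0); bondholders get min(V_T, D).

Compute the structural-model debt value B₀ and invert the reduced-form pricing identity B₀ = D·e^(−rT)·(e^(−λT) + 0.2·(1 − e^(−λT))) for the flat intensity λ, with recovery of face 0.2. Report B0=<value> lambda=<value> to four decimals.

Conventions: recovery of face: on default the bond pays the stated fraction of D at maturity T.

B0=266.4321 lambda=0.0265

Work the structural quantities from V₀ = 444.7825 against face 338.2478:
d₁ = [ln(V₀/D) + (r + σ²/2)T] / (σ√T)
   = [ln(444.7825/338.2478) + (0.0332 + 0.5·0.2664²)·4.4051] / (0.2664·√4.4051)
   = [0.273807 + 0.302562] / 0.559129 = 1.030833
d₂ = d₁ − σ√T = 1.030833 − 0.559129 = 0.471704
N(d₁) = 0.848690,  N(d₂) = 0.681431,  e^(−rT) = 0.863942
E₀ = V₀·N(d₁) − D·e^(−rT)·N(d₂)
   = 444.7825·0.848690 − 338.2478·0.863942·0.681431 = 178.350428
B₀ = V₀ − E₀ = 444.7825 − 178.350428 = 266.432072
e^(−λT) = (B₀·e^(rT)/D − 0.2)/(1 − 0.2) = (266.4321·1.157485/338.2478 − 0.2)/0.8 = 0.88966406
λ = −ln(0.88966406)/4.4051 = 0.026540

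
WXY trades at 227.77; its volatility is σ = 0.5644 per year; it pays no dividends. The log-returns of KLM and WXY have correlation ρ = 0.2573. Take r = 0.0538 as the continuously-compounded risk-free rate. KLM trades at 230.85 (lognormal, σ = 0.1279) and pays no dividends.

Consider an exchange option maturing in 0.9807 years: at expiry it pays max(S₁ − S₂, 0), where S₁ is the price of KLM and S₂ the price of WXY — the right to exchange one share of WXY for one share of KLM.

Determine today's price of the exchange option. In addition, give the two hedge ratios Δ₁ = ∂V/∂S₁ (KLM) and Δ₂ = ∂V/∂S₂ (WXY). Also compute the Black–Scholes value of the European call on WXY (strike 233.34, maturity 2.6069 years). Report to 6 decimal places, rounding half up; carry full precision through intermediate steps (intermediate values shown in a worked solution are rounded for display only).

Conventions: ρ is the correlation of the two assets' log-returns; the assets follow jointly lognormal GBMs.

exchange price = 50.394619
Δ1 = 0.616021
Δ2 = -0.403099
price(WXY call K=233.34) = 88.694457

σ_eff = √(σ₁² + σ₂² − 2ρσ₁σ₂) = √(0.1279² + 0.5644² − 2·0.2573·0.1279·0.5644) = 0.545672
d₁ = (ln(S₁/S₂) + (q₂ − q₁ + σ_eff²/2)T) / (σ_eff√T) = (ln(230.85/227.77) + (0.0 − 0.0 + 0.148879)·0.9807) / 0.540381 = 0.295047
d₂ = d₁ − σ_eff√T = 0.295047 − 0.540381 = -0.245334
N(d₁) = 0.616021,  N(d₂) = 0.403099
V = S₁·e^{−q₁T}·N(d₁) − S₂·e^{−q₂T}·N(d₂) = 142.208425 − 91.813806 = 50.394619
Δ₁ = e^{−q₁T}·N(d₁) = 0.616021;  Δ₂ = −e^{−q₂T}·N(d₂) = -0.403099
[vanilla: WXY call K=233.34]
σ√T = 0.5644·√2.6069 = 0.911274
d₁ = (ln(S/K) + (r+σ²/2)T) / (σ√T) = (ln(227.77/233.34) + (0.0538+0.5644²/2)·2.6069) / 0.911274 = (-0.024160 + 0.555462) / 0.911274 = 0.583031
d₂ = d₁ − σ√T = 0.583031 − 0.911274 = -0.328243
e^{−rT} = 0.869140
N(d₁) = 0.720064,  N(d₂) = 0.371364
price = S·N(d₁) − K·e^{−rT}·N(d₂) = 164.008950 − 75.314493 = 88.694457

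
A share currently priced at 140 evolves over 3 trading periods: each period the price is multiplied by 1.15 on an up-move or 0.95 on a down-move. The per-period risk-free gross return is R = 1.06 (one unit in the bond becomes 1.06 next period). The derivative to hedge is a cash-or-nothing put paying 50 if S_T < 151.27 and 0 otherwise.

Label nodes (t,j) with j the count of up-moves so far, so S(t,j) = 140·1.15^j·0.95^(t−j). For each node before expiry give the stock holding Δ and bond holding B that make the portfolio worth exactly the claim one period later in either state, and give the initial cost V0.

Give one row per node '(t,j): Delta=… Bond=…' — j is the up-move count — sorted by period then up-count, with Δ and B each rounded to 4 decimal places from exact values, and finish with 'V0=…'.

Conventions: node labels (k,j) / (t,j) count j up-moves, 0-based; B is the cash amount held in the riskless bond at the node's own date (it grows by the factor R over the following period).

(0,0): Delta=-0.7867 Bond=127.9895
(1,0): Delta=-0.9753 Bond=160.7556
(1,1): Delta=-0.6592 Bond=115.1433
(2,0): Delta=0.0000 Bond=47.1698
(2,1): Delta=-1.6345 Bond=271.2264
(2,2): Delta=0.0000 Bond=0.0000
V0=17.8524

Since d<R<u, set p* = (R−d)/(u−d) = 0.5500; price each node as the discounted p*-expectation of its children.
Terminal payoffs: V(3,0)=50.0000, V(3,1)=50.0000, V(3,2)=0.0000, V(3,3)=0.0000
(2,0): S=126.3500. Δ = (V_up−V_dn)/(S_up−S_dn) = (50.0000−50.0000)/(145.3025−120.0325) = 0.0000. V = [p*·50.0000 + (1−p*)·50.0000]/1.06 = 47.1698. B = V − Δ·S = 47.1698.
(2,1): S=152.9500. Δ = (V_up−V_dn)/(S_up−S_dn) = (0.0000−50.0000)/(175.8925−145.3025) = -1.6345. V = [p*·0.0000 + (1−p*)·50.0000]/1.06 = 21.2264. B = V − Δ·S = 271.2264.
(2,2): S=185.1500. Δ = (V_up−V_dn)/(S_up−S_dn) = (0.0000−0.0000)/(212.9225−175.8925) = 0.0000. V = [p*·0.0000 + (1−p*)·0.0000]/1.06 = 0.0000. B = V − Δ·S = 0.0000.
(1,0): S=133.0000. Δ = (V_up−V_dn)/(S_up−S_dn) = (21.2264−47.1698)/(152.9500−126.3500) = -0.9753. V = [p*·21.2264 + (1−p*)·47.1698]/1.06 = 31.0386. B = V − Δ·S = 160.7556.
(1,1): S=161.0000. Δ = (V_up−V_dn)/(S_up−S_dn) = (0.0000−21.2264)/(185.1500−152.9500) = -0.6592. V = [p*·0.0000 + (1−p*)·21.2264]/1.06 = 9.0112. B = V − Δ·S = 115.1433.
(0,0): S=140.0000. Δ = (V_up−V_dn)/(S_up−S_dn) = (9.0112−31.0386)/(161.0000−133.0000) = -0.7867. V = [p*·9.0112 + (1−p*)·31.0386]/1.06 = 17.8524. B = V − Δ·S = 127.9895.
Check: Δ(0,0)·S0 + B(0,0) = 17.8524 = V0.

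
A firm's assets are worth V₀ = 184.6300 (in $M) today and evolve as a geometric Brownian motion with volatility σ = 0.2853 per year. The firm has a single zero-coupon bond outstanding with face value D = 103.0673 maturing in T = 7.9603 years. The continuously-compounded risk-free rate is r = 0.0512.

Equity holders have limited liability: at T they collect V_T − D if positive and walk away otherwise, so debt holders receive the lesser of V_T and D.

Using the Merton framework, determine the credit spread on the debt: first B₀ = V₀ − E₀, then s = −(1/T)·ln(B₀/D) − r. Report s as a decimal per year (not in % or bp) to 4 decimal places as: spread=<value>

spread=0.0086

Apply the equity-as-call identities (strike 103.0673, horizon 7.9603 years):
d₁ = [ln(V₀/D) + (r + σ²/2)T] / (σ√T)
   = [ln(184.6300/103.0673) + (0.0512 + 0.5·0.2853²)·7.9603] / (0.2853·√7.9603)
   = [0.582972 + 0.731536] / 0.804946 = 1.633039
d₂ = d₁ − σ√T = 1.633039 − 0.804946 = 0.828094
N(d₁) = 0.948770,  N(d₂) = 0.796191,  e^(−rT) = 0.665267
E₀ = V₀·N(d₁) − D·e^(−rT)·N(d₂)
   = 184.6300·0.948770 − 103.0673·0.665267·0.796191 = 120.578701
B₀ = V₀ − E₀ = 184.6300 − 120.578701 = 64.051299
spread = −(1/T)·ln(B₀/D) − r = −(1/7.9603)·ln(64.051299/103.0673) − 0.0512 = 0.00855878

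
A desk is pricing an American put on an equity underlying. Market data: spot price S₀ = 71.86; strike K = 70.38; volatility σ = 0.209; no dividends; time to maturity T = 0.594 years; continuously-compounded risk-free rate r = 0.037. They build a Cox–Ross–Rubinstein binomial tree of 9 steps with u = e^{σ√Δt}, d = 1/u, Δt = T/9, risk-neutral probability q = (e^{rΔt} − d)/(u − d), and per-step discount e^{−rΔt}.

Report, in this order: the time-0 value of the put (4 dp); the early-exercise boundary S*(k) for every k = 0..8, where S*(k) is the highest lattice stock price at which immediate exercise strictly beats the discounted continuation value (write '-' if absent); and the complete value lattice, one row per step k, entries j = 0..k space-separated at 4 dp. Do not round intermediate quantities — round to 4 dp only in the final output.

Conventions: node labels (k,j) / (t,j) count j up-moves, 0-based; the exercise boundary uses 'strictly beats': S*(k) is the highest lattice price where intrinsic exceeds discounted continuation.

Δt=0.06600, u=1.05516, d=0.94772, q=0.50934, disc=e^(-rΔt)=0.99756
k=9 terminal: V=max(K-S,0) → 26.0580 21.0334 15.4393 9.2110 2.2766 0.0000 0.0000 0.0000 0.0000 0.0000
k=8: j=0 S=46.7669 intr=23.6131 cont=23.4415 V=23.6131[EX]; j=1 S=52.0686 intr=18.3114 cont=18.1398 V=18.3114[EX]; j=2 S=57.9713 intr=12.4087 cont=12.2371 V=12.4087[EX]; j=3 S=64.5431 intr=5.8369 cont=5.6652 V=5.8369[EX]; j=4 S=71.8600 intr=0.0000 cont=1.1143 V=1.1143[hold]; j=5 S=80.0063 intr=0.0000 cont=0.0000 V=0.0000[hold]; j=6 S=89.0762 intr=0.0000 cont=0.0000 V=0.0000[hold]; j=7 S=99.1742 intr=0.0000 cont=0.0000 V=0.0000[hold]; j=8 S=110.4170 intr=0.0000 cont=0.0000 V=0.0000[hold]  S*(8)=64.5431
k=7: j=0 S=49.3466 intr=21.0334 cont=20.8618 V=21.0334[EX]; j=1 S=54.9407 intr=15.4393 cont=15.2676 V=15.4393[EX]; j=2 S=61.1690 intr=9.2110 cont=9.0393 V=9.2110[EX]; j=3 S=68.1034 intr=2.2766 cont=3.4231 V=3.4231[hold]; j=4 S=75.8238 intr=0.0000 cont=0.5454 V=0.5454[hold]; j=5 S=84.4195 intr=0.0000 cont=0.0000 V=0.0000[hold]; j=6 S=93.9897 intr=0.0000 cont=0.0000 V=0.0000[hold]; j=7 S=104.6448 intr=0.0000 cont=0.0000 V=0.0000[hold]  S*(7)=61.1690
k=6: j=0 S=52.0686 intr=18.3114 cont=18.1398 V=18.3114[EX]; j=1 S=57.9713 intr=12.4087 cont=12.2371 V=12.4087[EX]; j=2 S=64.5431 intr=5.8369 cont=6.2477 V=6.2477[hold]; j=3 S=71.8600 intr=0.0000 cont=1.9526 V=1.9526[hold]; j=4 S=80.0063 intr=0.0000 cont=0.2670 V=0.2670[hold]; j=5 S=89.0762 intr=0.0000 cont=0.0000 V=0.0000[hold]; j=6 S=99.1742 intr=0.0000 cont=0.0000 V=0.0000[hold]  S*(6)=57.9713
k=5: j=0 S=54.9407 intr=15.4393 cont=15.2676 V=15.4393[EX]; j=1 S=61.1690 intr=9.2110 cont=9.2481 V=9.2481[hold]; j=2 S=68.1034 intr=2.2766 cont=4.0502 V=4.0502[hold]; j=3 S=75.8238 intr=0.0000 cont=1.0914 V=1.0914[hold]; j=4 S=84.4195 intr=0.0000 cont=0.1307 V=0.1307[hold]; j=5 S=93.9897 intr=0.0000 cont=0.0000 V=0.0000[hold]  S*(5)=54.9407
k=4: j=0 S=57.9713 intr=12.4087 cont=12.2559 V=12.4087[EX]; j=1 S=64.5431 intr=5.8369 cont=6.5845 V=6.5845[hold]; j=2 S=71.8600 intr=0.0000 cont=2.5370 V=2.5370[hold]; j=3 S=80.0063 intr=0.0000 cont=0.6006 V=0.6006[hold]; j=4 S=89.0762 intr=0.0000 cont=0.0640 V=0.0640[hold]  S*(4)=57.9713
k=3: j=0 S=61.1690 intr=9.2110 cont=9.4192 V=9.4192[hold]; j=1 S=68.1034 intr=2.2766 cont=4.5119 V=4.5119[hold]; j=2 S=75.8238 intr=0.0000 cont=1.5469 V=1.5469[hold]; j=3 S=84.4195 intr=0.0000 cont=0.3265 V=0.3265[hold]  S*(3)=-
k=2: j=0 S=64.5431 intr=5.8369 cont=6.9029 V=6.9029[hold]; j=1 S=71.8600 intr=0.0000 cont=2.9944 V=2.9944[hold]; j=2 S=80.0063 intr=0.0000 cont=0.9230 V=0.9230[hold]  S*(2)=-
k=1: j=0 S=68.1034 intr=2.2766 cont=4.9002 V=4.9002[hold]; j=1 S=75.8238 intr=0.0000 cont=1.9347 V=1.9347[hold]  S*(1)=-
k=0: j=0 S=71.8600 intr=0.0000 cont=3.3815 V=3.3815[hold]  S*(0)=-

price = 3.3815
boundary = - - - - 57.9713 54.9407 57.9713 61.1690 64.5431
tree:
3.3815
4.9002 1.9347
6.9029 2.9944 0.9230
9.4192 4.5119 1.5469 0.3265
12.4087 6.5845 2.5370 0.6006 0.0640
15.4393 9.2481 4.0502 1.0914 0.1307 0.0000
18.3114 12.4087 6.2477 1.9526 0.2670 0.0000 0.0000
21.0334 15.4393 9.2110 3.4231 0.5454 0.0000 0.0000 0.0000
23.6131 18.3114 12.4087 5.8369 1.1143 0.0000 0.0000 0.0000 0.0000
26.0580 21.0334 15.4393 9.2110 2.2766 0.0000 0.0000 0.0000 0.0000 0.0000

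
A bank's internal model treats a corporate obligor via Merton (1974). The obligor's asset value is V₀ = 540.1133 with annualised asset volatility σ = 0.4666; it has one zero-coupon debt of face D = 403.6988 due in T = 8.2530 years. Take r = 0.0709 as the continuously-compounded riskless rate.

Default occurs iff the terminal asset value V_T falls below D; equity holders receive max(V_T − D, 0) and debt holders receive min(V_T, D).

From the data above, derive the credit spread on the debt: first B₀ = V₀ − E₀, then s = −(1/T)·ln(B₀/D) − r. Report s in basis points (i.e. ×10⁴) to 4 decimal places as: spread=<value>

spread=404.4290

Equity is a call on the firm's assets struck at D = 403.6988:
d₁ = [ln(V₀/D) + (r + σ²/2)T] / (σ√T)
   = [ln(540.1133/403.6988) + (0.0709 + 0.5·0.4666²)·8.2530] / (0.4666·√8.2530)
   = [0.291110 + 1.483541] / 1.340450 = 1.323922
d₂ = d₁ − σ√T = 1.323922 − 1.340450 = -0.016529
N(d₁) = 0.907235,  N(d₂) = 0.493406,  e^(−rT) = 0.557029
E₀ = V₀·N(d₁) − D·e^(−rT)·N(d₂)
   = 540.1133·0.907235 − 403.6988·0.557029·0.493406 = 379.056658
B₀ = V₀ − E₀ = 540.1133 − 379.056658 = 161.056642
spread = −(1/T)·ln(B₀/D) − r = −(1/8.2530)·ln(161.056642/403.6988) − 0.0709 = 0.04044290
in basis points: 0.04044290 × 10⁴ = 404.4290 bp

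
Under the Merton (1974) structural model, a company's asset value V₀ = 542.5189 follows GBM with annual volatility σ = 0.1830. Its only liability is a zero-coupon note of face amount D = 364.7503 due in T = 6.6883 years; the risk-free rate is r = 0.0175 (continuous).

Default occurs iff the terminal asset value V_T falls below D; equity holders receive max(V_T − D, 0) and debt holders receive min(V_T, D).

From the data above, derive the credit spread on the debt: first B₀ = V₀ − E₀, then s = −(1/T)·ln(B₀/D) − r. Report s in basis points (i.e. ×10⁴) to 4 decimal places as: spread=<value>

Apply the equity-as-call identities (strike 364.7503, horizon 6.6883 years):
d₁ = [ln(V₀/D) + (r + σ²/2)T] / (σ√T)
   = [ln(542.5189/364.7503) + (0.0175 + 0.5·0.1830²)·6.6883] / (0.1830·√6.6883)
   = [0.397010 + 0.229037] / 0.473270 = 1.322812
d₂ = d₁ − σ√T = 1.322812 − 0.473270 = 0.849542
N(d₁) = 0.907051,  N(d₂) = 0.802210,  e^(−rT) = 0.889545
E₀ = V₀·N(d₁) − D·e^(−rT)·N(d₂)
   = 542.5189·0.907051 − 364.7503·0.889545·0.802210 = 231.805810
B₀ = V₀ − E₀ = 542.5189 − 231.805810 = 310.713090
spread = −(1/T)·ln(B₀/D) − r = −(1/6.6883)·ln(310.713090/364.7503) − 0.0175 = 0.00647367
in basis points: 0.00647367 × 10⁴ = 64.7367 bp

spread=64.7367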